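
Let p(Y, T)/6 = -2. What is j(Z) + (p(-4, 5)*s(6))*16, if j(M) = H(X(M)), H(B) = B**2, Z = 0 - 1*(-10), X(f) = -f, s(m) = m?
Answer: -1052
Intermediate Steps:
p(Y, T) = -12 (p(Y, T) = 6*(-2) = -12)
Z = 10 (Z = 0 + 10 = 10)
j(M) = M**2 (j(M) = (-M)**2 = M**2)
j(Z) + (p(-4, 5)*s(6))*16 = 10**2 - 12*6*16 = 100 - 72*16 = 100 - 1152 = -1052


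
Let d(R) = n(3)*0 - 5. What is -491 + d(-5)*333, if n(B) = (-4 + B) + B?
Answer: -2156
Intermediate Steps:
n(B) = -4 + 2*B
d(R) = -5 (d(R) = (-4 + 2*3)*0 - 5 = (-4 + 6)*0 - 5 = 2*0 - 5 = 0 - 5 = -5)
-491 + d(-5)*333 = -491 - 5*333 = -491 - 1665 = -2156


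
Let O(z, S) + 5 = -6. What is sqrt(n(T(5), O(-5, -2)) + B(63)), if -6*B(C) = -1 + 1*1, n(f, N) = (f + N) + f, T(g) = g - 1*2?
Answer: I*sqrt(5) ≈ 2.2361*I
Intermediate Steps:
T(g) = -2 + g (T(g) = g - 2 = -2 + g)
O(z, S) = -11 (O(z, S) = -5 - 6 = -11)
n(f, N) = N + 2*f (n(f, N) = (N + f) + f = N + 2*f)
B(C) = 0 (B(C) = -(-1 + 1*1)/6 = -(-1 + 1)/6 = -1/6*0 = 0)
sqrt(n(T(5), O(-5, -2)) + B(63)) = sqrt((-11 + 2*(-2 + 5)) + 0) = sqrt((-11 + 2*3) + 0) = sqrt((-11 + 6) + 0) = sqrt(-5 + 0) = sqrt(-5) = I*sqrt(5)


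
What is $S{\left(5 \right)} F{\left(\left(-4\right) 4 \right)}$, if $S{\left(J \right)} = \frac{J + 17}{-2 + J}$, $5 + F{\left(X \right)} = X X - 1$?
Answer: $\frac{5500}{3} \approx 1833.3$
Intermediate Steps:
$F{\left(X \right)} = -6 + X^{2}$ ($F{\left(X \right)} = -5 + \left(X X - 1\right) = -5 + \left(X^{2} - 1\right) = -5 + \left(-1 + X^{2}\right) = -6 + X^{2}$)
$S{\left(J \right)} = \frac{17 + J}{-2 + J}$
$S{\left(5 \right)} F{\left(\left(-4\right) 4 \right)} = \frac{17 + 5}{-2 + 5} \left(-6 + \left(\left(-4\right) 4\right)^{2}\right) = \frac{1}{3} \cdot 22 \left(-6 + \left(-16\right)^{2}\right) = \frac{1}{3} \cdot 22 \left(-6 + 256\right) = \frac{22}{3} \cdot 250 = \frac{5500}{3}$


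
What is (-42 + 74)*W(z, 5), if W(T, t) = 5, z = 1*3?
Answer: 160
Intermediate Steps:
z = 3
(-42 + 74)*W(z, 5) = (-42 + 74)*5 = 32*5 = 160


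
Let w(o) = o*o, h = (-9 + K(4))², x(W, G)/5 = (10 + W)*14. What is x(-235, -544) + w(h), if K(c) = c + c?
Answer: -15749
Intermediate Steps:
K(c) = 2*c
x(W, G) = 700 + 70*W (x(W, G) = 5*((10 + W)*14) = 5*(140 + 14*W) = 700 + 70*W)
h = 1 (h = (-9 + 2*4)² = (-9 + 8)² = (-1)² = 1)
w(o) = o²
x(-235, -544) + w(h) = (700 + 70*(-235)) + 1² = (700 - 16450) + 1 = -15750 + 1 = -15749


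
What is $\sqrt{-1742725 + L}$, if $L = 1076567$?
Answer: $i \sqrt{666158} \approx 816.18 i$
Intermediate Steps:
$\sqrt{-1742725 + L} = \sqrt{-1742725 + 1076567} = \sqrt{-666158} = i \sqrt{666158}$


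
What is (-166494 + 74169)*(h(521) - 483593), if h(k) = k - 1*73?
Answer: 44606362125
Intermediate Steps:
h(k) = -73 + k (h(k) = k - 73 = -73 + k)
(-166494 + 74169)*(h(521) - 483593) = (-166494 + 74169)*((-73 + 521) - 483593) = -92325*(448 - 483593) = -92325*(-483145) = 44606362125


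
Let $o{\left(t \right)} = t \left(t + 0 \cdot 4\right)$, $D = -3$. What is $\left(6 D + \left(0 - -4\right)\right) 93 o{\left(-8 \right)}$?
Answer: $-83328$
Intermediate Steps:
$o{\left(t \right)} = t^{2}$ ($o{\left(t \right)} = t \left(t + 0\right) = t t = t^{2}$)
$\left(6 D + \left(0 - -4\right)\right) 93 o{\left(-8 \right)} = \left(6 \left(-3\right) + \left(0 - -4\right)\right) 93 \left(-8\right)^{2} = \left(-18 + \left(0 + 4\right)\right) 93 \cdot 64 = \left(-18 + 4\right) 93 \cdot 64 = \left(-14\right) 93 \cdot 64 = \left(-1302\right) 64 = -83328$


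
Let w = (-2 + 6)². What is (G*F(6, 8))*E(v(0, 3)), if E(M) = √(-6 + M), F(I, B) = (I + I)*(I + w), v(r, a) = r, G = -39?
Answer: -10296*I*√6 ≈ -25220.0*I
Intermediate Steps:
w = 16 (w = 4² = 16)
F(I, B) = 2*I*(16 + I) (F(I, B) = (I + I)*(I + 16) = (2*I)*(16 + I) = 2*I*(16 + I))
(G*F(6, 8))*E(v(0, 3)) = (-78*6*(16 + 6))*√(-6 + 0) = (-78*6*22)*√(-6) = (-39*264)*(I*√6) = -10296*I*√6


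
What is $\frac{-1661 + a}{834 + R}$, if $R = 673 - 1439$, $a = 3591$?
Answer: $\frac{965}{34} \approx 28.382$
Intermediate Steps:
$R = -766$ ($R = 673 - 1439 = -766$)
$\frac{-1661 + a}{834 + R} = \frac{-1661 + 3591}{834 - 766} = \frac{1930}{68} = 1930 \cdot \frac{1}{68} = \frac{965}{34}$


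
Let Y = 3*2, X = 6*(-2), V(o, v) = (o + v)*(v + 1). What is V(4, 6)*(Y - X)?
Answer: 1260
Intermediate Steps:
V(o, v) = (1 + v)*(o + v) (V(o, v) = (o + v)*(1 + v) = (1 + v)*(o + v))
X = -12
Y = 6
V(4, 6)*(Y - X) = (4 + 6 + 6**2 + 4*6)*(6 - 1*(-12)) = (4 + 6 + 36 + 24)*(6 + 12) = 70*18 = 1260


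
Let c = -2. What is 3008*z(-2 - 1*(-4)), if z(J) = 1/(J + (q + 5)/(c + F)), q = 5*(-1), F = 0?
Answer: 1504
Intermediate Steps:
q = -5
z(J) = 1/J (z(J) = 1/(J + (-5 + 5)/(-2 + 0)) = 1/(J + 0/(-2)) = 1/(J + 0*(-½)) = 1/(J + 0) = 1/J)
3008*z(-2 - 1*(-4)) = 3008/(-2 - 1*(-4)) = 3008/(-2 + 4) = 3008/2 = 3008*(½) = 1504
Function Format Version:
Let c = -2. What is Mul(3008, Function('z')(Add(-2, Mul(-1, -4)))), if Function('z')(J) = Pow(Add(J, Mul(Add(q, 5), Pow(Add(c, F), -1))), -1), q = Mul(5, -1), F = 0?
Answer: 1504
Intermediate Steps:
q = -5
Function('z')(J) = Pow(J, -1) (Function('z')(J) = Pow(Add(J, Mul(Add(-5, 5), Pow(Add(-2, 0), -1))), -1) = Pow(Add(J, Mul(0, Pow(-2, -1))), -1) = Pow(Add(J, Mul(0, Rational(-1, 2))), -1) = Pow(Add(J, 0), -1) = Pow(J, -1))
Mul(3008, Function('z')(Add(-2, Mul(-1, -4)))) = Mul(3008, Pow(Add(-2, Mul(-1, -4)), -1)) = Mul(3008, Pow(Add(-2, 4), -1)) = Mul(3008, Pow(2, -1)) = Mul(3008, Rational(1, 2)) = 1504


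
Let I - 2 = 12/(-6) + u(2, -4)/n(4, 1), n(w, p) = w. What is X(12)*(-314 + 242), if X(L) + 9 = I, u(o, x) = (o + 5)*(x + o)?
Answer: 900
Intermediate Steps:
u(o, x) = (5 + o)*(o + x)
I = -7/2 (I = 2 + (12/(-6) + (2² + 5*2 + 5*(-4) + 2*(-4))/4) = 2 + (12*(-⅙) + (4 + 10 - 20 - 8)*(¼)) = 2 + (-2 - 14*¼) = 2 + (-2 - 7/2) = 2 - 11/2 = -7/2 ≈ -3.5000)
X(L) = -25/2 (X(L) = -9 - 7/2 = -25/2)
X(12)*(-314 + 242) = -25*(-314 + 242)/2 = -25/2*(-72) = 900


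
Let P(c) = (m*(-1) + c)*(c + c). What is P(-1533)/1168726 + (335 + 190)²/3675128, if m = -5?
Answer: 8769773082147/2147608823464 ≈ 4.0835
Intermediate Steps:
P(c) = 2*c*(5 + c) (P(c) = (-5*(-1) + c)*(c + c) = (5 + c)*(2*c) = 2*c*(5 + c))
P(-1533)/1168726 + (335 + 190)²/3675128 = (2*(-1533)*(5 - 1533))/1168726 + (335 + 190)²/3675128 = (2*(-1533)*(-1528))*(1/1168726) + 525²*(1/3675128) = 4684848*(1/1168726) + 275625*(1/3675128) = 2342424/584363 + 275625/3675128 = 8769773082147/2147608823464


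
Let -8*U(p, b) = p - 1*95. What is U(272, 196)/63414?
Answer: -59/169104 ≈ -0.00034890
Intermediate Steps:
U(p, b) = 95/8 - p/8 (U(p, b) = -(p - 1*95)/8 = -(p - 95)/8 = -(-95 + p)/8 = 95/8 - p/8)
U(272, 196)/63414 = (95/8 - ⅛*272)/63414 = (95/8 - 34)*(1/63414) = -177/8*1/63414 = -59/169104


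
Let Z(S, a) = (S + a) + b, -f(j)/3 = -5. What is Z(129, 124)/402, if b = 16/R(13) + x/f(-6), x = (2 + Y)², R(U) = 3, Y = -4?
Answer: 431/670 ≈ 0.64328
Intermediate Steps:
f(j) = 15 (f(j) = -3*(-5) = 15)
x = 4 (x = (2 - 4)² = (-2)² = 4)
b = 28/5 (b = 16/3 + 4/15 = 28/5 ≈ 5.6000)
Z(S, a) = 28/5 + S + a (Z(S, a) = (S + a) + 28/5 = 28/5 + S + a)
Z(129, 124)/402 = (28/5 + 129 + 124)/402 = (1293/5)*(1/402) = 431/670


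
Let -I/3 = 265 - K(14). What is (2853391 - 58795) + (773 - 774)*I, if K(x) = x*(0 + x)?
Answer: 2794803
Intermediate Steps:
K(x) = x² (K(x) = x*x = x²)
I = -207 (I = -3*(265 - 1*14²) = -3*(265 - 1*196) = -3*(265 - 196) = -3*69 = -207)
(2853391 - 58795) + (773 - 774)*I = (2853391 - 58795) + (773 - 774)*(-207) = 2794596 - 1*(-207) = 2794596 + 207 = 2794803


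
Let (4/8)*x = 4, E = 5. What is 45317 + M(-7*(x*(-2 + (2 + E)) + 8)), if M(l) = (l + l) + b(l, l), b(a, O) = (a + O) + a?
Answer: 43637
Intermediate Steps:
x = 8 (x = 2*4 = 8)
b(a, O) = O + 2*a (b(a, O) = (O + a) + a = O + 2*a)
M(l) = 5*l (M(l) = (l + l) + (l + 2*l) = 2*l + 3*l = 5*l)
45317 + M(-7*(x*(-2 + (2 + E)) + 8)) = 45317 + 5*(-7*(8*(-2 + (2 + 5)) + 8)) = 45317 + 5*(-7*(8*(-2 + 7) + 8)) = 45317 + 5*(-7*(8*5 + 8)) = 45317 + 5*(-7*(40 + 8)) = 45317 + 5*(-7*48) = 45317 + 5*(-336) = 45317 - 1680 = 43637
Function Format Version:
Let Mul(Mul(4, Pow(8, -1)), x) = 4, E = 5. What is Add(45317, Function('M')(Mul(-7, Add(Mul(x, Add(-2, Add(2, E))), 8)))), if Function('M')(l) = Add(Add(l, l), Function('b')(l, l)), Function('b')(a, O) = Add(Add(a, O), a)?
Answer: 43637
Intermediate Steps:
x = 8 (x = Mul(2, 4) = 8)
Function('b')(a, O) = Add(O, Mul(2, a)) (Function('b')(a, O) = Add(Add(O, a), a) = Add(O, Mul(2, a)))
Function('M')(l) = Mul(5, l) (Function('M')(l) = Add(Add(l, l), Add(l, Mul(2, l))) = Add(Mul(2, l), Mul(3, l)) = Mul(5, l))
Add(45317, Function('M')(Mul(-7, Add(Mul(x, Add(-2, Add(2, E))), 8)))) = Add(45317, Mul(5, Mul(-7, Add(Mul(8, Add(-2, Add(2, 5))), 8)))) = Add(45317, Mul(5, Mul(-7, Add(Mul(8, Add(-2, 7)), 8)))) = Add(45317, Mul(5, Mul(-7, Add(Mul(8, 5), 8)))) = Add(45317, Mul(5, Mul(-7, Add(40, 8)))) = Add(45317, Mul(5, Mul(-7, 48))) = Add(45317, Mul(5, -336)) = Add(45317, -1680) = 43637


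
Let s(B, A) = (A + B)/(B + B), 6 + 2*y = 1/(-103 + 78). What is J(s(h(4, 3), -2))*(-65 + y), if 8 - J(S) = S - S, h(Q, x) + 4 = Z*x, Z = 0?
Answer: -13604/25 ≈ -544.16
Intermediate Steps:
h(Q, x) = -4 (h(Q, x) = -4 + 0*x = -4 + 0 = -4)
y = -151/50 (y = -3 + 1/(2*(-103 + 78)) = -3 + (½)/(-25) = -3 + (½)*(-1/25) = -3 - 1/50 = -151/50 ≈ -3.0200)
s(B, A) = (A + B)/(2*B) (s(B, A) = (A + B)/((2*B)) = (A + B)*(1/(2*B)) = (A + B)/(2*B))
J(S) = 8 (J(S) = 8 - (S - S) = 8 - 1*0 = 8 + 0 = 8)
J(s(h(4, 3), -2))*(-65 + y) = 8*(-65 - 151/50) = 8*(-3401/50) = -13604/25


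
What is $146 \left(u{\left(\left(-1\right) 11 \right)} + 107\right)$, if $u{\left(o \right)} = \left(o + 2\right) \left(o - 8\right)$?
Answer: $40588$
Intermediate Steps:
$u{\left(o \right)} = \left(-8 + o\right) \left(2 + o\right)$ ($u{\left(o \right)} = \left(2 + o\right) \left(-8 + o\right) = \left(-8 + o\right) \left(2 + o\right)$)
$146 \left(u{\left(\left(-1\right) 11 \right)} + 107\right) = 146 \left(\left(-16 + \left(\left(-1\right) 11\right)^{2} - 6 \left(\left(-1\right) 11\right)\right) + 107\right) = 146 \left(\left(-16 + \left(-11\right)^{2} - -66\right) + 107\right) = 146 \left(\left(-16 + 121 + 66\right) + 107\right) = 146 \left(171 + 107\right) = 146 \cdot 278 = 40588$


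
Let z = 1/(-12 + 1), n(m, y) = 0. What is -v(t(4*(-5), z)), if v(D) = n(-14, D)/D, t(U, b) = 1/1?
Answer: 0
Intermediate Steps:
z = -1/11 (z = 1/(-11) = -1/11 ≈ -0.090909)
t(U, b) = 1
v(D) = 0 (v(D) = 0/D = 0)
-v(t(4*(-5), z)) = -1*0 = 0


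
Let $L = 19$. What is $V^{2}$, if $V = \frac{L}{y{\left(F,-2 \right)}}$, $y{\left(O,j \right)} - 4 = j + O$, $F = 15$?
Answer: $\frac{361}{289} \approx 1.2491$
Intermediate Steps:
$y{\left(O,j \right)} = 4 + O + j$ ($y{\left(O,j \right)} = 4 + \left(j + O\right) = 4 + \left(O + j\right) = 4 + O + j$)
$V = \frac{19}{17}$ ($V = \frac{19}{4 + 15 - 2} = \frac{19}{17} \approx 1.1176$)
$V^{2} = \left(\frac{19}{17}\right)^{2} = \frac{361}{289}$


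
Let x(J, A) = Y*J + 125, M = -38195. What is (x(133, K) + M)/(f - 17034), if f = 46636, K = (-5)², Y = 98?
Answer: -12518/14801 ≈ -0.84575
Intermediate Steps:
K = 25
x(J, A) = 125 + 98*J (x(J, A) = 98*J + 125 = 125 + 98*J)
(x(133, K) + M)/(f - 17034) = ((125 + 98*133) - 38195)/(46636 - 17034) = ((125 + 13034) - 38195)/29602 = (13159 - 38195)*(1/29602) = -25036*1/29602 = -12518/14801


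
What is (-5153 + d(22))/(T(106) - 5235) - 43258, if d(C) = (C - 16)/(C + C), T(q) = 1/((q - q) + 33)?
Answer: -14945644975/345508 ≈ -43257.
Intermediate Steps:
T(q) = 1/33 (T(q) = 1/(0 + 33) = 1/33)
d(C) = (-16 + C)/(2*C) (d(C) = (-16 + C)/((2*C)) = (-16 + C)*(1/(2*C)) = (-16 + C)/(2*C))
(-5153 + d(22))/(T(106) - 5235) - 43258 = (-5153 + (½)*(-16 + 22)/22)/(1/33 - 5235) - 43258 = (-5153 + (½)*(1/22)*6)/(-172754/33) - 43258 = (-5153 + 3/22)*(-33/172754) - 43258 = -113363/22*(-33/172754) - 43258 = 340089/345508 - 43258 = -14945644975/345508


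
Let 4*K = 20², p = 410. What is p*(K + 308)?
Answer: 167280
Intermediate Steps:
K = 100 (K = (¼)*20² = (¼)*400 = 100)
p*(K + 308) = 410*(100 + 308) = 410*408 = 167280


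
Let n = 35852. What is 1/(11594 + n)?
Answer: 1/47446 ≈ 2.1077e-5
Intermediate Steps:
1/(11594 + n) = 1/(11594 + 35852) = 1/47446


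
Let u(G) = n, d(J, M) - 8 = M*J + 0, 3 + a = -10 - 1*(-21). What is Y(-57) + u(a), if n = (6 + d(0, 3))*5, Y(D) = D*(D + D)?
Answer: 6568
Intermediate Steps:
a = 8 (a = -3 + (-10 - 1*(-21)) = -3 + (-10 + 21) = -3 + 11 = 8)
Y(D) = 2*D² (Y(D) = D*(2*D) = 2*D²)
d(J, M) = 8 + J*M (d(J, M) = 8 + (M*J + 0) = 8 + (J*M + 0) = 8 + J*M)
n = 70 (n = (6 + (8 + 0*3))*5 = (6 + (8 + 0))*5 = (6 + 8)*5 = 14*5 = 70)
u(G) = 70
Y(-57) + u(a) = 2*(-57)² + 70 = 2*3249 + 70 = 6498 + 70 = 6568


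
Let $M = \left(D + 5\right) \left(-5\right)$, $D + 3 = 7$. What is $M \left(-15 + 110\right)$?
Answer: $-4275$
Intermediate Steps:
$D = 4$ ($D = -3 + 7 = 4$)
$M = -45$ ($M = \left(4 + 5\right) \left(-5\right) = 9 \left(-5\right) = -45$)
$M \left(-15 + 110\right) = - 45 \left(-15 + 110\right) = \left(-45\right) 95 = -4275$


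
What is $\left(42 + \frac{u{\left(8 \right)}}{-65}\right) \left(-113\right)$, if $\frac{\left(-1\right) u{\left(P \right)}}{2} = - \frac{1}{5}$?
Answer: $- \frac{1542224}{325} \approx -4745.3$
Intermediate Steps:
$u{\left(P \right)} = \frac{2}{5}$ ($u{\left(P \right)} = - 2 \left(- \frac{1}{5}\right) = - 2 \left(\left(-1\right) \frac{1}{5}\right) = \left(-2\right) \left(- \frac{1}{5}\right) = \frac{2}{5}$)
$\left(42 + \frac{u{\left(8 \right)}}{-65}\right) \left(-113\right) = \left(42 + \frac{2}{5 \left(-65\right)}\right) \left(-113\right) = \left(42 + \frac{2}{5} \left(- \frac{1}{65}\right)\right) \left(-113\right) = \left(42 - \frac{2}{325}\right) \left(-113\right) = \frac{13648}{325} \left(-113\right) = - \frac{1542224}{325}$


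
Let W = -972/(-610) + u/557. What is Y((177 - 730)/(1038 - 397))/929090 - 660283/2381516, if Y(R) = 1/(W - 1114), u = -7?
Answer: -11593415053009524347/41815257014084476212 ≈ -0.27725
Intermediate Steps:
W = 268567/169885 (W = -972/(-610) - 7/557 = -972*(-1/610) - 7*1/557 = 486/305 - 7/557 = 268567/169885 ≈ 1.5809)
Y(R) = -169885/188983323 (Y(R) = 1/(268567/169885 - 1114) = 1/(-188983323/169885) = -169885/188983323)
Y((177 - 730)/(1038 - 397))/929090 - 660283/2381516 = -169885/188983323/929090 - 660283/2381516 = -169885/188983323*1/929090 - 660283*1/2381516 = -33977/35116503113214 - 660283/2381516 = -11593415053009524347/41815257014084476212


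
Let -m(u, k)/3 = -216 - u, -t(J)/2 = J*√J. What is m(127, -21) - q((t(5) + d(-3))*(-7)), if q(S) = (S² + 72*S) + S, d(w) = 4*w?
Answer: -36659 - 16870*√5 ≈ -74382.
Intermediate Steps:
t(J) = -2*J^(3/2) (t(J) = -2*J*√J = -2*J^(3/2))
q(S) = S² + 73*S
m(u, k) = 648 + 3*u (m(u, k) = -3*(-216 - u) = 648 + 3*u)
m(127, -21) - q((t(5) + d(-3))*(-7)) = (648 + 3*127) - (-10*√5 + 4*(-3))*(-7)*(73 + (-10*√5 + 4*(-3))*(-7)) = (648 + 381) - (-10*√5 - 12)*(-7)*(73 + (-10*√5 - 12)*(-7)) = 1029 - (-10*√5 - 12)*(-7)*(73 + (-10*√5 - 12)*(-7)) = 1029 - (-12 - 10*√5)*(-7)*(73 + (-12 - 10*√5)*(-7)) = 1029 - (84 + 70*√5)*(73 + (84 + 70*√5)) = 1029 - (84 + 70*√5)*(157 + 70*√5)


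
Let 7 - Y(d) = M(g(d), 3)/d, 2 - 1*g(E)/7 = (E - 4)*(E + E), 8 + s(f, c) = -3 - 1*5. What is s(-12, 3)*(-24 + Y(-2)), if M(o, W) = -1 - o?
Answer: -952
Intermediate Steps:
s(f, c) = -16 (s(f, c) = -8 + (-3 - 1*5) = -8 + (-3 - 5) = -8 - 8 = -16)
g(E) = 14 - 14*E*(-4 + E) (g(E) = 14 - 7*(E - 4)*(E + E) = 14 - 7*(-4 + E)*2*E = 14 - 14*E*(-4 + E))
Y(d) = 7 - (-15 - 56*d + 14*d²)/d (Y(d) = 7 - (-1 - (14 - 14*d² + 56*d))/d = 7 - (-1 + (-14 - 56*d + 14*d²))/d = 7 - (-15 - 56*d + 14*d²)/d)
s(-12, 3)*(-24 + Y(-2)) = -16*(-24 + (63 - 14*(-2) + 15/(-2))) = -16*(-24 + (63 + 28 + 15*(-½))) = -16*(-24 + (63 + 28 - 15/2)) = -16*(-24 + 167/2) = -16*119/2 = -952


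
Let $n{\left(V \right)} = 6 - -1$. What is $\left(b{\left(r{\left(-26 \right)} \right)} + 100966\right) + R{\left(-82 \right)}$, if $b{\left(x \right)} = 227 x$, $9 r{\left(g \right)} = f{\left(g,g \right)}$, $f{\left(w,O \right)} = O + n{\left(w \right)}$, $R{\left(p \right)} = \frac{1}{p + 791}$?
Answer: $\frac{641206138}{6381} \approx 1.0049 \cdot 10^{5}$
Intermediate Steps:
$n{\left(V \right)} = 7$ ($n{\left(V \right)} = 6 + 1 = 7$)
$R{\left(p \right)} = \frac{1}{791 + p}$
$f{\left(w,O \right)} = 7 + O$ ($f{\left(w,O \right)} = O + 7 = 7 + O$)
$r{\left(g \right)} = \frac{7}{9} + \frac{g}{9}$ ($r{\left(g \right)} = \frac{7 + g}{9} = \frac{7}{9} + \frac{g}{9}$)
$\left(b{\left(r{\left(-26 \right)} \right)} + 100966\right) + R{\left(-82 \right)} = \left(227 \left(\frac{7}{9} + \frac{1}{9} \left(-26\right)\right) + 100966\right) + \frac{1}{791 - 82} = \left(227 \left(\frac{7}{9} - \frac{26}{9}\right) + 100966\right) + \frac{1}{709} = \left(227 \left(- \frac{19}{9}\right) + 100966\right) + \frac{1}{709} = \left(- \frac{4313}{9} + 100966\right) + \frac{1}{709} = \frac{904381}{9} + \frac{1}{709} = \frac{641206138}{6381}$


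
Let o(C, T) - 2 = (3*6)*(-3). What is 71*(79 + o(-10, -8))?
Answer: 1917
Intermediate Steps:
o(C, T) = -52 (o(C, T) = 2 + (3*6)*(-3) = 2 + 18*(-3) = 2 - 54 = -52)
71*(79 + o(-10, -8)) = 71*(79 - 52) = 71*27 = 1917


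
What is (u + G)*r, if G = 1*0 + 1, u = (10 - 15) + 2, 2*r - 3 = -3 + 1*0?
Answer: 0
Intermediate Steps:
r = 0 (r = 3/2 + (-3 + 1*0)/2 = 3/2 + (-3 + 0)/2 = 3/2 + (½)*(-3) = 3/2 - 3/2 = 0)
u = -3 (u = -5 + 2 = -3)
G = 1 (G = 0 + 1 = 1)
(u + G)*r = (-3 + 1)*0 = -2*0 = 0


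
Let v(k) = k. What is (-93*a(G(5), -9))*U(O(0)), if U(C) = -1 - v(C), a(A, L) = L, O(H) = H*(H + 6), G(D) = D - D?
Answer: -837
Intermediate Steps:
G(D) = 0
O(H) = H*(6 + H)
U(C) = -1 - C
(-93*a(G(5), -9))*U(O(0)) = (-93*(-9))*(-1 - 0*(6 + 0)) = 837*(-1 - 0*6) = 837*(-1 - 1*0) = 837*(-1 + 0) = 837*(-1) = -837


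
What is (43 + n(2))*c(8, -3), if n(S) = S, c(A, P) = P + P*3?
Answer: -540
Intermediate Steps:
c(A, P) = 4*P (c(A, P) = P + 3*P = 4*P)
(43 + n(2))*c(8, -3) = (43 + 2)*(4*(-3)) = 45*(-12) = -540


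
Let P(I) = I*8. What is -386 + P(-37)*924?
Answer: -273890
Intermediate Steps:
P(I) = 8*I
-386 + P(-37)*924 = -386 + (8*(-37))*924 = -386 - 296*924 = -386 - 273504 = -273890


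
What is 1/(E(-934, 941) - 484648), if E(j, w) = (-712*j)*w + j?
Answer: 1/625286946 ≈ 1.5993e-9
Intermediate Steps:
E(j, w) = j - 712*j*w (E(j, w) = -712*j*w + j = j - 712*j*w)
1/(E(-934, 941) - 484648) = 1/(-934*(1 - 712*941) - 484648) = 1/(-934*(1 - 669992) - 484648) = 1/(-934*(-669991) - 484648) = 1/(625771594 - 484648) = 1/625286946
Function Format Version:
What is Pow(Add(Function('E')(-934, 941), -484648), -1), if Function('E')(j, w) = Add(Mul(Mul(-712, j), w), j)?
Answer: Rational(1, 625286946) ≈ 1.5993e-9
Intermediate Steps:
Function('E')(j, w) = Add(j, Mul(-712, j, w)) (Function('E')(j, w) = Add(Mul(-712, j, w), j) = Add(j, Mul(-712, j, w)))
Pow(Add(Function('E')(-934, 941), -484648), -1) = Pow(Add(Mul(-934, Add(1, Mul(-712, 941))), -484648), -1) = Pow(Add(Mul(-934, Add(1, -669992)), -484648), -1) = Pow(Add(Mul(-934, -669991), -484648), -1) = Pow(Add(625771594, -484648), -1) = Pow(625286946, -1) = Rational(1, 625286946)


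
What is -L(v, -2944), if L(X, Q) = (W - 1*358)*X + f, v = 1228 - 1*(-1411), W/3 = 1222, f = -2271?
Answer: -8727541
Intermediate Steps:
W = 3666 (W = 3*1222 = 3666)
v = 2639 (v = 1228 + 1411 = 2639)
L(X, Q) = -2271 + 3308*X (L(X, Q) = (3666 - 1*358)*X - 2271 = (3666 - 358)*X - 2271 = 3308*X - 2271 = -2271 + 3308*X)
-L(v, -2944) = -(-2271 + 3308*2639) = -(-2271 + 8729812) = -1*8727541 = -8727541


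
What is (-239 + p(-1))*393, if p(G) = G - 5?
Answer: -96285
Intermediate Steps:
p(G) = -5 + G
(-239 + p(-1))*393 = (-239 + (-5 - 1))*393 = (-239 - 6)*393 = -245*393 = -96285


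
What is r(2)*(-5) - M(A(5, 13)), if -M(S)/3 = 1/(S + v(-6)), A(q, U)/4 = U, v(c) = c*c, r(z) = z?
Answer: -877/88 ≈ -9.9659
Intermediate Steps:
v(c) = c**2
A(q, U) = 4*U
M(S) = -3/(36 + S) (M(S) = -3/(S + (-6)**2) = -3/(S + 36) = -3/(36 + S))
r(2)*(-5) - M(A(5, 13)) = 2*(-5) - (-3)/(36 + 4*13) = -10 - (-3)/(36 + 52) = -10 - (-3)/88 = -10 - 1*(-3/88) = -10 + 3/88 = -877/88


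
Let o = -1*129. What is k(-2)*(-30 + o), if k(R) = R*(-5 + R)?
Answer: -2226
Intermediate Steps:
o = -129
k(-2)*(-30 + o) = (-2*(-5 - 2))*(-30 - 129) = -2*(-7)*(-159) = 14*(-159) = -2226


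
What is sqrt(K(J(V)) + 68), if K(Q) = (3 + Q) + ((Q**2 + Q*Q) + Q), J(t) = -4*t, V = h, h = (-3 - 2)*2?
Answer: sqrt(3351) ≈ 57.888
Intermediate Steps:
h = -10 (h = -5*2 = -10)
V = -10
K(Q) = 3 + 2*Q + 2*Q**2 (K(Q) = (3 + Q) + ((Q**2 + Q**2) + Q) = (3 + Q) + (2*Q**2 + Q) = (3 + Q) + (Q + 2*Q**2) = 3 + 2*Q + 2*Q**2)
sqrt(K(J(V)) + 68) = sqrt((3 + 2*(-4*(-10)) + 2*(-4*(-10))**2) + 68) = sqrt((3 + 2*40 + 2*40**2) + 68) = sqrt((3 + 80 + 2*1600) + 68) = sqrt((3 + 80 + 3200) + 68) = sqrt(3283 + 68) = sqrt(3351)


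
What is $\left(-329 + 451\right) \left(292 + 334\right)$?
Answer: $76372$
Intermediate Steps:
$\left(-329 + 451\right) \left(292 + 334\right) = 122 \cdot 626 = 76372$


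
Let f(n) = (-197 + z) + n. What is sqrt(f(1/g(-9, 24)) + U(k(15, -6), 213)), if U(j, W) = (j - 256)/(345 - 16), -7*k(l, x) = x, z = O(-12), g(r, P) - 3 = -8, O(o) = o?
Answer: 6*I*sqrt(7145)/35 ≈ 14.491*I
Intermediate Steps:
g(r, P) = -5 (g(r, P) = 3 - 8 = -5)
z = -12
k(l, x) = -x/7
U(j, W) = -256/329 + j/329 (U(j, W) = (-256 + j)/329 = (-256 + j)*(1/329) = -256/329 + j/329)
f(n) = -209 + n (f(n) = (-197 - 12) + n = -209 + n)
sqrt(f(1/g(-9, 24)) + U(k(15, -6), 213)) = sqrt((-209 + 1/(-5)) + (-256/329 + (-1/7*(-6))/329)) = sqrt((-209 - 1/5) + (-256/329 + (1/329)*(6/7))) = sqrt(-1046/5 + (-256/329 + 6/2303)) = sqrt(-1046/5 - 38/49) = sqrt(-51444/245) = 6*I*sqrt(7145)/35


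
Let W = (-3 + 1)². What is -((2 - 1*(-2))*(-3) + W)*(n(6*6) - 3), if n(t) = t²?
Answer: 10344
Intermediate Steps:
W = 4 (W = (-2)² = 4)
-((2 - 1*(-2))*(-3) + W)*(n(6*6) - 3) = -((2 - 1*(-2))*(-3) + 4)*((6*6)² - 3) = -((2 + 2)*(-3) + 4)*(36² - 3) = -(4*(-3) + 4)*(1296 - 3) = -(-12 + 4)*1293 = -(-8)*1293 = -1*(-10344) = 10344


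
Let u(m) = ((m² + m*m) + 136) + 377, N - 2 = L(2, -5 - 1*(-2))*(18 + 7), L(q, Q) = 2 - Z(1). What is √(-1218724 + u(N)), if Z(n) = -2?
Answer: I*√1197403 ≈ 1094.3*I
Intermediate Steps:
L(q, Q) = 4 (L(q, Q) = 2 - 1*(-2) = 2 + 2 = 4)
N = 102 (N = 2 + 4*(18 + 7) = 2 + 4*25 = 2 + 100 = 102)
u(m) = 513 + 2*m² (u(m) = ((m² + m²) + 136) + 377 = (2*m² + 136) + 377 = (136 + 2*m²) + 377 = 513 + 2*m²)
√(-1218724 + u(N)) = √(-1218724 + (513 + 2*102²)) = √(-1218724 + (513 + 2*10404)) = √(-1218724 + (513 + 20808)) = √(-1218724 + 21321) = √(-1197403) = I*√1197403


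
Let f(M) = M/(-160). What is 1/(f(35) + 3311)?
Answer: 32/105945 ≈ 0.00030204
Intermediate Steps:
f(M) = -M/160 (f(M) = M*(-1/160) = -M/160)
1/(f(35) + 3311) = 1/(-1/160*35 + 3311) = 1/(-7/32 + 3311) = 1/(105945/32) = 32/105945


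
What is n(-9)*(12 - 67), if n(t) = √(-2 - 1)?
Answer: -55*I*√3 ≈ -95.263*I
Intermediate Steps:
n(t) = I*√3 (n(t) = √(-3) = I*√3)
n(-9)*(12 - 67) = (I*√3)*(12 - 67) = (I*√3)*(-55) = -55*I*√3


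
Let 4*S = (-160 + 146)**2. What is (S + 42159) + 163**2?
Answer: 68777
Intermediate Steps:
S = 49 (S = (-160 + 146)**2/4 = (1/4)*(-14)**2 = (1/4)*196 = 49)
(S + 42159) + 163**2 = (49 + 42159) + 163**2 = 42208 + 26569 = 68777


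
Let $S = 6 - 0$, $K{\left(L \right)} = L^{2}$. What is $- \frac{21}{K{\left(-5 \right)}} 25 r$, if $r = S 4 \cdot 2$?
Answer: $-1008$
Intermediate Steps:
$S = 6$ ($S = 6 + 0 = 6$)
$r = 48$ ($r = 6 \cdot 4 \cdot 2 = 6 \cdot 8 = 48$)
$- \frac{21}{K{\left(-5 \right)}} 25 r = - \frac{21}{\left(-5\right)^{2}} \cdot 25 \cdot 48 = - \frac{21}{25} \cdot 25 \cdot 48 = \left(-21\right) \frac{1}{25} \cdot 25 \cdot 48 = \left(- \frac{21}{25}\right) 25 \cdot 48 = \left(-21\right) 48 = -1008$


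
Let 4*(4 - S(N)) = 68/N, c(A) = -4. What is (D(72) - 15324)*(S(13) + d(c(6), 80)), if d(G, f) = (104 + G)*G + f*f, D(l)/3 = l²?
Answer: 17791980/13 ≈ 1.3686e+6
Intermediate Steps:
D(l) = 3*l²
d(G, f) = f² + G*(104 + G) (d(G, f) = G*(104 + G) + f² = f² + G*(104 + G))
S(N) = 4 - 17/N
(D(72) - 15324)*(S(13) + d(c(6), 80)) = (3*72² - 15324)*((4 - 17/13) + ((-4)² + 80² + 104*(-4))) = (3*5184 - 15324)*((4 - 17*1/13) + (16 + 6400 - 416)) = (15552 - 15324)*((4 - 17/13) + 6000) = 228*(35/13 + 6000) = 228*(78035/13) = 17791980/13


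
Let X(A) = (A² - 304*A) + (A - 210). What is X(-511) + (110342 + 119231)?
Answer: 645317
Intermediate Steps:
X(A) = -210 + A² - 303*A (X(A) = (A² - 304*A) + (-210 + A) = -210 + A² - 303*A)
X(-511) + (110342 + 119231) = (-210 + (-511)² - 303*(-511)) + (110342 + 119231) = (-210 + 261121 + 154833) + 229573 = 415744 + 229573 = 645317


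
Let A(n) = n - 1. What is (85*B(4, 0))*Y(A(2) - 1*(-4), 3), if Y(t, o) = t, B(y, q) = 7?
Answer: 2975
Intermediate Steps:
A(n) = -1 + n
(85*B(4, 0))*Y(A(2) - 1*(-4), 3) = (85*7)*((-1 + 2) - 1*(-4)) = 595*(1 + 4) = 595*5 = 2975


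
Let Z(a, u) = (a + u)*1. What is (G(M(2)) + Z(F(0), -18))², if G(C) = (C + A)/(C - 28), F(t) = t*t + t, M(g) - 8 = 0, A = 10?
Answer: 35721/100 ≈ 357.21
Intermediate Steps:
M(g) = 8 (M(g) = 8 + 0 = 8)
F(t) = t + t² (F(t) = t² + t = t + t²)
Z(a, u) = a + u
G(C) = (10 + C)/(-28 + C) (G(C) = (C + 10)/(C - 28) = (10 + C)/(-28 + C))
(G(M(2)) + Z(F(0), -18))² = ((10 + 8)/(-28 + 8) + (0*(1 + 0) - 18))² = (18/(-20) + (0*1 - 18))² = (-1/20*18 + (0 - 18))² = (-9/10 - 18)² = (-189/10)² = 35721/100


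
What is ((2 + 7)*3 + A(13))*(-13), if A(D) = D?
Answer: -520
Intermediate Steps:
((2 + 7)*3 + A(13))*(-13) = ((2 + 7)*3 + 13)*(-13) = (9*3 + 13)*(-13) = (27 + 13)*(-13) = 40*(-13) = -520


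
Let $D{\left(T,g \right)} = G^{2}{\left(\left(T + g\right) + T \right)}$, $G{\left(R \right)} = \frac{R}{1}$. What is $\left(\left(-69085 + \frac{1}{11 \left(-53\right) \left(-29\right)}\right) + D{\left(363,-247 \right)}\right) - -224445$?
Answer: $\frac{6505830508}{16907} \approx 3.848 \cdot 10^{5}$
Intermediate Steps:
$G{\left(R \right)} = R$ ($G{\left(R \right)} = R 1 = R$)
$D{\left(T,g \right)} = \left(g + 2 T\right)^{2}$ ($D{\left(T,g \right)} = \left(\left(T + g\right) + T\right)^{2} = \left(g + 2 T\right)^{2}$)
$\left(\left(-69085 + \frac{1}{11 \left(-53\right) \left(-29\right)}\right) + D{\left(363,-247 \right)}\right) - -224445 = \left(\left(-69085 + \frac{1}{11 \left(-53\right) \left(-29\right)}\right) + \left(-247 + 2 \cdot 363\right)^{2}\right) - -224445 = \left(\left(-69085 + \frac{1}{\left(-583\right) \left(-29\right)}\right) + \left(-247 + 726\right)^{2}\right) + 224445 = \left(\left(-69085 + \frac{1}{16907}\right) + 479^{2}\right) + 224445 = \left(\left(-69085 + \frac{1}{16907}\right) + 229441\right) + 224445 = \left(- \frac{1168020094}{16907} + 229441\right) + 224445 = \frac{2711138893}{16907} + 224445 = \frac{6505830508}{16907}$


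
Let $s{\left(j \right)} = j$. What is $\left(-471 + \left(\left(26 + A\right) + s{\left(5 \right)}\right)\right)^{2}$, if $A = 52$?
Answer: $150544$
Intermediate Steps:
$\left(-471 + \left(\left(26 + A\right) + s{\left(5 \right)}\right)\right)^{2} = \left(-471 + \left(\left(26 + 52\right) + 5\right)\right)^{2} = \left(-471 + \left(78 + 5\right)\right)^{2} = \left(-471 + 83\right)^{2} = \left(-388\right)^{2} = 150544$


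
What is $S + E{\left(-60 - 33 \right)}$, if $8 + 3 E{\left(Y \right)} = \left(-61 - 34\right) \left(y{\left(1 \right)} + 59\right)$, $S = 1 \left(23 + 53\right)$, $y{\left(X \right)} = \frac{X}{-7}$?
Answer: $- \frac{37600}{21} \approx -1790.5$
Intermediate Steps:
$y{\left(X \right)} = - \frac{X}{7}$ ($y{\left(X \right)} = X \left(- \frac{1}{7}\right) = - \frac{X}{7}$)
$S = 76$ ($S = 1 \cdot 76 = 76$)
$E{\left(Y \right)} = - \frac{39196}{21}$ ($E{\left(Y \right)} = - \frac{8}{3} + \frac{\left(-61 - 34\right) \left(\left(- \frac{1}{7}\right) 1 + 59\right)}{3} = - \frac{8}{3} + \frac{\left(-95\right) \left(- \frac{1}{7} + 59\right)}{3} = - \frac{8}{3} + \frac{\left(-95\right) \frac{412}{7}}{3} = - \frac{8}{3} + \frac{1}{3} \left(- \frac{39140}{7}\right) = - \frac{8}{3} - \frac{39140}{21} = - \frac{39196}{21}$)
$S + E{\left(-60 - 33 \right)} = 76 - \frac{39196}{21} = - \frac{37600}{21}$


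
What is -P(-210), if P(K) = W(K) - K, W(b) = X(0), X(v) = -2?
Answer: -208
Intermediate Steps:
W(b) = -2
P(K) = -2 - K
-P(-210) = -(-2 - 1*(-210)) = -(-2 + 210) = -1*208 = -208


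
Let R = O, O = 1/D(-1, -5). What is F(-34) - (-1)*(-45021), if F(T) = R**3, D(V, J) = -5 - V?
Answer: -2881345/64 ≈ -45021.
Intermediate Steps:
O = -1/4 (O = 1/(-5 - 1*(-1)) = 1/(-5 + 1) = 1/(-4) = -1/4 ≈ -0.25000)
R = -1/4 ≈ -0.25000
F(T) = -1/64 (F(T) = (-1/4)**3 = -1/64)
F(-34) - (-1)*(-45021) = -1/64 - (-1)*(-45021) = -1/64 - 1*45021 = -1/64 - 45021 = -2881345/64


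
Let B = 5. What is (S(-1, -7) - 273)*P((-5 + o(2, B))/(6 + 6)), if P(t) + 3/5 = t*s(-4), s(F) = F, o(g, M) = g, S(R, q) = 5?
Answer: -536/5 ≈ -107.20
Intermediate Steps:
P(t) = -⅗ - 4*t (P(t) = -⅗ + t*(-4) = -⅗ - 4*t)
(S(-1, -7) - 273)*P((-5 + o(2, B))/(6 + 6)) = (5 - 273)*(-⅗ - 4*(-5 + 2)/(6 + 6)) = -268*(-⅗ - 4*(-3)/12) = -268*(-⅗ - (-3)/3) = -268*(-⅗ - 4*(-¼)) = -268*(-⅗ + 1) = -268*⅖ = -536/5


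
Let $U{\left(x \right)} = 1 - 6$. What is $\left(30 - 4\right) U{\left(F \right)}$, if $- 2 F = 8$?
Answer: $-130$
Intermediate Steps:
$F = -4$ ($F = \left(- \frac{1}{2}\right) 8 = -4$)
$U{\left(x \right)} = -5$ ($U{\left(x \right)} = 1 - 6 = -5$)
$\left(30 - 4\right) U{\left(F \right)} = \left(30 - 4\right) \left(-5\right) = 26 \left(-5\right) = -130$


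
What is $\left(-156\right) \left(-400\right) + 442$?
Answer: $62842$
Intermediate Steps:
$\left(-156\right) \left(-400\right) + 442 = 62400 + 442 = 62842$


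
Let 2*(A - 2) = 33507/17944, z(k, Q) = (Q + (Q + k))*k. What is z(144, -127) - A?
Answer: -568571203/35888 ≈ -15843.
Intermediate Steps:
z(k, Q) = k*(k + 2*Q) (z(k, Q) = (k + 2*Q)*k = k*(k + 2*Q))
A = 105283/35888 (A = 2 + (33507/17944)/2 = 2 + (33507*(1/17944))/2 = 2 + (½)*(33507/17944) = 2 + 33507/35888 = 105283/35888 ≈ 2.9337)
z(144, -127) - A = 144*(144 + 2*(-127)) - 1*105283/35888 = 144*(144 - 254) - 105283/35888 = 144*(-110) - 105283/35888 = -15840 - 105283/35888 = -568571203/35888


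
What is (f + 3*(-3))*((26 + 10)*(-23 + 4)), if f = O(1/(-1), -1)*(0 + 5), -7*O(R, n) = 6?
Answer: 63612/7 ≈ 9087.4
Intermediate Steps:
O(R, n) = -6/7 (O(R, n) = -1/7*6 = -6/7)
f = -30/7 (f = -6*(0 + 5)/7 = -6/7*5 = -30/7 ≈ -4.2857)
(f + 3*(-3))*((26 + 10)*(-23 + 4)) = (-30/7 + 3*(-3))*((26 + 10)*(-23 + 4)) = (-30/7 - 9)*(36*(-19)) = -93/7*(-684) = 63612/7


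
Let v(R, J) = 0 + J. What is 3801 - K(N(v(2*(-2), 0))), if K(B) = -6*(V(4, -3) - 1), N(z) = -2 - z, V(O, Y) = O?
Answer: 3819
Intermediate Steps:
v(R, J) = J
K(B) = -18 (K(B) = -6*(4 - 1) = -6*3 = -18)
3801 - K(N(v(2*(-2), 0))) = 3801 - 1*(-18) = 3801 + 18 = 3819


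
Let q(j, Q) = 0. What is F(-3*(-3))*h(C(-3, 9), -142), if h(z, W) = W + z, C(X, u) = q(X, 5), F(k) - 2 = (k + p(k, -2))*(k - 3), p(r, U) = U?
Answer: -6248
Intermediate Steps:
F(k) = 2 + (-3 + k)*(-2 + k) (F(k) = 2 + (k - 2)*(k - 3) = 2 + (-2 + k)*(-3 + k) = 2 + (-3 + k)*(-2 + k))
C(X, u) = 0
F(-3*(-3))*h(C(-3, 9), -142) = (8 + (-3*(-3))² - (-15)*(-3))*(-142 + 0) = (8 + 9² - 5*9)*(-142) = (8 + 81 - 45)*(-142) = 44*(-142) = -6248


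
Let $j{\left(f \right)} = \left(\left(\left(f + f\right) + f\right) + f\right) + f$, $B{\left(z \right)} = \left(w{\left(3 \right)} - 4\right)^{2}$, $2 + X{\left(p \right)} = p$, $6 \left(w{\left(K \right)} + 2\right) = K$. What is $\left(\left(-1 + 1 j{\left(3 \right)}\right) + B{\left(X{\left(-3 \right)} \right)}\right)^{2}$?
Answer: $\frac{31329}{16} \approx 1958.1$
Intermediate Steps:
$w{\left(K \right)} = -2 + \frac{K}{6}$
$X{\left(p \right)} = -2 + p$
$B{\left(z \right)} = \frac{121}{4}$ ($B{\left(z \right)} = \left(\left(-2 + \frac{1}{6} \cdot 3\right) - 4\right)^{2} = \left(\left(-2 + \frac{1}{2}\right) - 4\right)^{2} = \left(- \frac{3}{2} - 4\right)^{2} = \left(- \frac{11}{2}\right)^{2} = \frac{121}{4}$)
$j{\left(f \right)} = 5 f$ ($j{\left(f \right)} = \left(\left(2 f + f\right) + f\right) + f = \left(3 f + f\right) + f = 4 f + f = 5 f$)
$\left(\left(-1 + 1 j{\left(3 \right)}\right) + B{\left(X{\left(-3 \right)} \right)}\right)^{2} = \left(\left(-1 + 1 \cdot 5 \cdot 3\right) + \frac{121}{4}\right)^{2} = \left(\left(-1 + 1 \cdot 15\right) + \frac{121}{4}\right)^{2} = \left(\left(-1 + 15\right) + \frac{121}{4}\right)^{2} = \left(14 + \frac{121}{4}\right)^{2} = \left(\frac{177}{4}\right)^{2} = \frac{31329}{16}$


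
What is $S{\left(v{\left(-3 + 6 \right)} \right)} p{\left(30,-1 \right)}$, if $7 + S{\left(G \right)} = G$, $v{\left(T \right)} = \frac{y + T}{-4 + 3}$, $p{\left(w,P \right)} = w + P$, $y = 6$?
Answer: $-464$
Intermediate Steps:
$p{\left(w,P \right)} = P + w$
$v{\left(T \right)} = -6 - T$ ($v{\left(T \right)} = \frac{6 + T}{-4 + 3} = \frac{6 + T}{-1} = \left(6 + T\right) \left(-1\right) = -6 - T$)
$S{\left(G \right)} = -7 + G$
$S{\left(v{\left(-3 + 6 \right)} \right)} p{\left(30,-1 \right)} = \left(-7 - 9\right) \left(-1 + 30\right) = \left(-7 - 9\right) 29 = \left(-16\right) 29 = -464$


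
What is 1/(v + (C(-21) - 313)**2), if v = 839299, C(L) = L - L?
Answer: 1/937268 ≈ 1.0669e-6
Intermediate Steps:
C(L) = 0
1/(v + (C(-21) - 313)**2) = 1/(839299 + (0 - 313)**2) = 1/(839299 + (-313)**2) = 1/(839299 + 97969) = 1/937268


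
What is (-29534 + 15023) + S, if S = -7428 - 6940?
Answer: -28879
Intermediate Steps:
S = -14368
(-29534 + 15023) + S = (-29534 + 15023) - 14368 = -14511 - 14368 = -28879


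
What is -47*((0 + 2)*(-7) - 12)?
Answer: 1222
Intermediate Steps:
-47*((0 + 2)*(-7) - 12) = -47*(2*(-7) - 12) = -47*(-14 - 12) = -47*(-26) = 1222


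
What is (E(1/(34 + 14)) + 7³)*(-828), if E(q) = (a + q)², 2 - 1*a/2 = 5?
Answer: -20070743/64 ≈ -3.1361e+5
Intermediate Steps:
a = -6 (a = 4 - 2*5 = 4 - 10 = -6)
E(q) = (-6 + q)²
(E(1/(34 + 14)) + 7³)*(-828) = ((-6 + 1/(34 + 14))² + 7³)*(-828) = ((-6 + 1/48)² + 343)*(-828) = ((-287/48)² + 343)*(-828) = (82369/2304 + 343)*(-828) = (872641/2304)*(-828) = -20070743/64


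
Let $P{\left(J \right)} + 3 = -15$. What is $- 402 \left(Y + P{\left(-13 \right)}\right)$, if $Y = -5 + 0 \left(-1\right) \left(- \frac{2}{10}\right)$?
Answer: $9246$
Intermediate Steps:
$P{\left(J \right)} = -18$ ($P{\left(J \right)} = -3 - 15 = -18$)
$Y = -5$ ($Y = -5 + 0 \left(\left(-2\right) \frac{1}{10}\right) = -5 + 0 \left(- \frac{1}{5}\right) = -5 + 0 = -5$)
$- 402 \left(Y + P{\left(-13 \right)}\right) = - 402 \left(-5 - 18\right) = \left(-402\right) \left(-23\right) = 9246$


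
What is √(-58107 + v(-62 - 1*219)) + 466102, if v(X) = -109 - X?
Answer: 466102 + I*√57935 ≈ 4.661e+5 + 240.7*I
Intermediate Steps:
√(-58107 + v(-62 - 1*219)) + 466102 = √(-58107 + (-109 - (-62 - 1*219))) + 466102 = √(-58107 + (-109 - (-62 - 219))) + 466102 = √(-58107 + (-109 - 1*(-281))) + 466102 = √(-58107 + (-109 + 281)) + 466102 = √(-58107 + 172) + 466102 = √(-57935) + 466102 = I*√57935 + 466102 = 466102 + I*√57935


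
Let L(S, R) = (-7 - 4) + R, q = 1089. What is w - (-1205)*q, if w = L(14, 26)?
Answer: 1312260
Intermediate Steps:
L(S, R) = -11 + R
w = 15 (w = -11 + 26 = 15)
w - (-1205)*q = 15 - (-1205)*1089 = 15 - 1205*(-1089) = 15 + 1312245 = 1312260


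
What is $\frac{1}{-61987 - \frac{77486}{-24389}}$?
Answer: $- \frac{24389}{1511723457} \approx -1.6133 \cdot 10^{-5}$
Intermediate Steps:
$\frac{1}{-61987 - \frac{77486}{-24389}} = \frac{1}{-61987 - - \frac{77486}{24389}} = \frac{1}{-61987 + \frac{77486}{24389}} = \frac{1}{- \frac{1511723457}{24389}} = - \frac{24389}{1511723457}$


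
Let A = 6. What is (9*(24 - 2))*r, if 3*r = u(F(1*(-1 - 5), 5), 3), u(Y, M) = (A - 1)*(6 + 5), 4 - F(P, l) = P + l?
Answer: 3630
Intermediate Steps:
F(P, l) = 4 - P - l (F(P, l) = 4 - (P + l) = 4 + (-P - l) = 4 - P - l)
u(Y, M) = 55 (u(Y, M) = (6 - 1)*(6 + 5) = 5*11 = 55)
r = 55/3 (r = (⅓)*55 = 55/3 ≈ 18.333)
(9*(24 - 2))*r = (9*(24 - 2))*(55/3) = (9*22)*(55/3) = 198*(55/3) = 3630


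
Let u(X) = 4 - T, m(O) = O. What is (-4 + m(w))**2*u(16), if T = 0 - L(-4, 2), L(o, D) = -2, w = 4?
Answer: 0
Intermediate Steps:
T = 2 (T = 0 - 1*(-2) = 0 + 2 = 2)
u(X) = 2 (u(X) = 4 - 1*2 = 4 - 2 = 2)
(-4 + m(w))**2*u(16) = (-4 + 4)**2*2 = 0**2*2 = 0*2 = 0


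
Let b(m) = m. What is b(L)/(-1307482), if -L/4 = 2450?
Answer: 4900/653741 ≈ 0.0074953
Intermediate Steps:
L = -9800 (L = -4*2450 = -9800)
b(L)/(-1307482) = -9800/(-1307482) = -9800*(-1/1307482) = 4900/653741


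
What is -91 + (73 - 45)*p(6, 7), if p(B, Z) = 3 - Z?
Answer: -203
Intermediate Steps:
-91 + (73 - 45)*p(6, 7) = -91 + (73 - 45)*(3 - 1*7) = -91 + 28*(3 - 7) = -91 + 28*(-4) = -91 - 112 = -203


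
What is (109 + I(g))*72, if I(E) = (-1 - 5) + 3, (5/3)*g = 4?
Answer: 7632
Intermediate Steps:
g = 12/5 (g = (3/5)*4 = 12/5 ≈ 2.4000)
I(E) = -3 (I(E) = -6 + 3 = -3)
(109 + I(g))*72 = (109 - 3)*72 = 106*72 = 7632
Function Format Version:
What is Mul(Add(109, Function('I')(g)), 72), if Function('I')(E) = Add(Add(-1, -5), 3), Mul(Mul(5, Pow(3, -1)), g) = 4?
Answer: 7632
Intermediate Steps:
g = Rational(12, 5) (g = Mul(Rational(3, 5), 4) = Rational(12, 5) ≈ 2.4000)
Function('I')(E) = -3 (Function('I')(E) = Add(-6, 3) = -3)
Mul(Add(109, Function('I')(g)), 72) = Mul(Add(109, -3), 72) = Mul(106, 72) = 7632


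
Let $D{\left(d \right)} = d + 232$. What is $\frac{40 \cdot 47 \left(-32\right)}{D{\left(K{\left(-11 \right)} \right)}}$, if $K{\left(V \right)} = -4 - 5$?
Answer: $- \frac{60160}{223} \approx -269.78$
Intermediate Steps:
$K{\left(V \right)} = -9$
$D{\left(d \right)} = 232 + d$
$\frac{40 \cdot 47 \left(-32\right)}{D{\left(K{\left(-11 \right)} \right)}} = \frac{40 \cdot 47 \left(-32\right)}{232 - 9} = \frac{1880 \left(-32\right)}{223} = \left(-60160\right) \frac{1}{223} = - \frac{60160}{223}$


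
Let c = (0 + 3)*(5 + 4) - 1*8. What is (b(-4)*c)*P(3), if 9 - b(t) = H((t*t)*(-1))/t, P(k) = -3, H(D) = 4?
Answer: -570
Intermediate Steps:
c = 19 (c = 3*9 - 8 = 27 - 8 = 19)
b(t) = 9 - 4/t
(b(-4)*c)*P(3) = ((9 - 4/(-4))*19)*(-3) = ((9 - 4*(-¼))*19)*(-3) = ((9 + 1)*19)*(-3) = (10*19)*(-3) = 190*(-3) = -570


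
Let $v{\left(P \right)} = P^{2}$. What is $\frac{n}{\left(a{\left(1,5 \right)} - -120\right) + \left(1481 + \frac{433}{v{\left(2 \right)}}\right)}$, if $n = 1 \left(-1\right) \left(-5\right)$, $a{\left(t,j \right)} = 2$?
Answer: $\frac{4}{1369} \approx 0.0029218$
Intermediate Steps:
$n = 5$ ($n = \left(-1\right) \left(-5\right) = 5$)
$\frac{n}{\left(a{\left(1,5 \right)} - -120\right) + \left(1481 + \frac{433}{v{\left(2 \right)}}\right)} = \frac{1}{\left(2 - -120\right) + \left(1481 + \frac{433}{2^{2}}\right)} 5 = \frac{1}{\left(2 + 120\right) + \left(1481 + \frac{433}{4}\right)} 5 = \frac{1}{122 + \left(1481 + 433 \cdot \frac{1}{4}\right)} 5 = \frac{1}{122 + \left(1481 + \frac{433}{4}\right)} 5 = \frac{1}{122 + \frac{6357}{4}} \cdot 5 = \frac{1}{\frac{6845}{4}} \cdot 5 = \frac{4}{6845} \cdot 5 = \frac{4}{1369}$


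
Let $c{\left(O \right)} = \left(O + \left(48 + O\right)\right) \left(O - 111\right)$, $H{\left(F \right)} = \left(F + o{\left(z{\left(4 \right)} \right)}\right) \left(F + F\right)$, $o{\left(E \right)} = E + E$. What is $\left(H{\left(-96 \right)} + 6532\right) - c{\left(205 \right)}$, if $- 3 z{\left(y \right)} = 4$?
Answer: $-17576$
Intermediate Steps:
$z{\left(y \right)} = - \frac{4}{3}$ ($z{\left(y \right)} = \left(- \frac{1}{3}\right) 4 = - \frac{4}{3}$)
$o{\left(E \right)} = 2 E$
$H{\left(F \right)} = 2 F \left(- \frac{8}{3} + F\right)$ ($H{\left(F \right)} = \left(F + 2 \left(- \frac{4}{3}\right)\right) \left(F + F\right) = \left(F - \frac{8}{3}\right) 2 F = \left(- \frac{8}{3} + F\right) 2 F = 2 F \left(- \frac{8}{3} + F\right)$)
$c{\left(O \right)} = \left(-111 + O\right) \left(48 + 2 O\right)$ ($c{\left(O \right)} = \left(48 + 2 O\right) \left(-111 + O\right) = \left(-111 + O\right) \left(48 + 2 O\right)$)
$\left(H{\left(-96 \right)} + 6532\right) - c{\left(205 \right)} = \left(\frac{2}{3} \left(-96\right) \left(-8 + 3 \left(-96\right)\right) + 6532\right) - \left(-5328 - 35670 + 2 \cdot 205^{2}\right) = \left(\frac{2}{3} \left(-96\right) \left(-8 - 288\right) + 6532\right) - \left(-5328 - 35670 + 2 \cdot 42025\right) = \left(\frac{2}{3} \left(-96\right) \left(-296\right) + 6532\right) - \left(-5328 - 35670 + 84050\right) = \left(18944 + 6532\right) - 43052 = 25476 - 43052 = -17576$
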